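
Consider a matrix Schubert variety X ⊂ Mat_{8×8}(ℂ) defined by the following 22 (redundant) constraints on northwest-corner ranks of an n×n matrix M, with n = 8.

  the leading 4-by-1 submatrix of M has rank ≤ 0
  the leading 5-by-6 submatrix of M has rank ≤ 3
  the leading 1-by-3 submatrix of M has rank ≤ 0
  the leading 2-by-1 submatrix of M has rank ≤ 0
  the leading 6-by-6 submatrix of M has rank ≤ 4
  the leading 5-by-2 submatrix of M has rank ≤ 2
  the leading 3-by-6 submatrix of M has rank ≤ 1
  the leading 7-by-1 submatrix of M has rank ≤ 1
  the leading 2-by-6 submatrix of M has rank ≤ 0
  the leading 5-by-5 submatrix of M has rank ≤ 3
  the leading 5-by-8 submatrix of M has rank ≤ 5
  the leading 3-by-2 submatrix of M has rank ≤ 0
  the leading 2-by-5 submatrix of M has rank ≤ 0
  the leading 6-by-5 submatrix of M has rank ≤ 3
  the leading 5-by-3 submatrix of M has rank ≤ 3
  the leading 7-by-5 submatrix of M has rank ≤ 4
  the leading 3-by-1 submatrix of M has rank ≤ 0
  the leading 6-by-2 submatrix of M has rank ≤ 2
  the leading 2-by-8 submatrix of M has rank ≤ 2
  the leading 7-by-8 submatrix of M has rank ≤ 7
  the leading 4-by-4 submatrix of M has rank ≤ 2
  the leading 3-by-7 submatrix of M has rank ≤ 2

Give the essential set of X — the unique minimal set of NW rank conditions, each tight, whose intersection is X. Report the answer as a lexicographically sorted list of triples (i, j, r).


Propagating the 22 rank bounds to every northwest block:

  0 0 0 0 0 0 1 1
  0 0 0 0 0 0 1 2
  0 0 1 1 1 1 2 3
  0 1 2 2 2 2 3 4
  1 2 3 3 3 3 4 5
  1 2 3 3 3 4 5 6
  1 2 3 4 4 5 6 7
  1 2 3 4 5 6 7 8

so w = (7, 8, 3, 2, 1, 6, 4, 5).

4 SE-corners of the 17-cell Rothe diagram give Ess(w):

[(2, 6, 0), (3, 2, 0), (4, 1, 0), (6, 5, 3)]


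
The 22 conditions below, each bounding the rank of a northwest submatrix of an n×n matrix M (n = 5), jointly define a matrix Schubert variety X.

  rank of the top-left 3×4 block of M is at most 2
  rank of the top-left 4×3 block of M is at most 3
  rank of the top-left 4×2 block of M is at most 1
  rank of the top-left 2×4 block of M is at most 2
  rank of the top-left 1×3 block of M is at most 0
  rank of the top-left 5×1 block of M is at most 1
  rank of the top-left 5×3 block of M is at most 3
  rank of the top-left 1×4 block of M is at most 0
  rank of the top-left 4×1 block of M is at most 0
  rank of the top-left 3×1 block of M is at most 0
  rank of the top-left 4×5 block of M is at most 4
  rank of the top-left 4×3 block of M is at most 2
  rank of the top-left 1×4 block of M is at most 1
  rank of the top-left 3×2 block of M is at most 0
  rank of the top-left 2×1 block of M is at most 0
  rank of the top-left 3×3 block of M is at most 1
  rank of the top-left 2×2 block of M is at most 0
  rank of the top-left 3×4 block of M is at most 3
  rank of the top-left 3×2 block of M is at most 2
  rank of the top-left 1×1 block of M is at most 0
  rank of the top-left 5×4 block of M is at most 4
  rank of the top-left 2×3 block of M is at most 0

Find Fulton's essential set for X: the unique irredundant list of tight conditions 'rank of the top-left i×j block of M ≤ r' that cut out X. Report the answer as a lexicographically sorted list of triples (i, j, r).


Propagating the 22 rank bounds to every northwest block:

  i=1: 0  0  0  0  1
  i=2: 0  0  0  1  2
  i=3: 0  0  1  2  3
  i=4: 0  1  2  3  4
  i=5: 1  2  3  4  5

the unique w with this rank table is (5, 4, 3, 2, 1).

4 SE-corners of the 10-cell Rothe diagram give Ess(w):

[(1, 4, 0), (2, 3, 0), (3, 2, 0), (4, 1, 0)]


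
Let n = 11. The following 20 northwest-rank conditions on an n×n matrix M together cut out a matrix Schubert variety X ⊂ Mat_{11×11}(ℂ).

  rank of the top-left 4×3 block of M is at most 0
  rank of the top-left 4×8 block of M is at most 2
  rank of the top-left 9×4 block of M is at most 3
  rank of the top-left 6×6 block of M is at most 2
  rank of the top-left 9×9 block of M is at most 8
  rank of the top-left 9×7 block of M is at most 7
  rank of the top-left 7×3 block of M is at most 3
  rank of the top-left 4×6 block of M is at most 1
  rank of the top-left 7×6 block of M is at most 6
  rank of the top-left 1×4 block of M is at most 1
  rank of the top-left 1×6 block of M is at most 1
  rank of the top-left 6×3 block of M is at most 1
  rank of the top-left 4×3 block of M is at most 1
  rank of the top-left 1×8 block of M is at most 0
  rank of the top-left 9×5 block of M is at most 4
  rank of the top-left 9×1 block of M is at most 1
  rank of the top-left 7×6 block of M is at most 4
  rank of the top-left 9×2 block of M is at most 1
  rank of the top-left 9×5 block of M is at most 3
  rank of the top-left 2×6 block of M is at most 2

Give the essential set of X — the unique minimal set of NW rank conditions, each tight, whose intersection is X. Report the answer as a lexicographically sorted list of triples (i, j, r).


The tightest implied rank at each (i,j), from the 20 conditions:

  i=1: 0 0 0 0 0 0 0 0 1 1 1
  i=2: 0 0 0 1 1 1 1 1 2 2 2
  i=3: 0 0 0 1 1 1 2 2 3 3 3
  i=4: 0 0 0 1 1 1 2 2 3 4 4
  i=5: 1 1 1 2 2 2 3 3 4 5 5
  i=6: 1 1 1 2 2 2 3 4 5 6 6
  i=7: 1 1 2 3 3 3 4 5 6 7 7
  i=8: 1 1 2 3 3 4 5 6 7 8 8
  i=9: 1 1 2 3 3 4 5 6 7 8 9
  i=10: 1 2 3 4 4 5 6 7 8 9 10
  i=11: 1 2 3 4 5 6 7 8 9 10 11

giving w = (9, 4, 7, 10, 1, 8, 3, 6, 11, 2, 5) via Δ²R.

Fulton essential set (8 of the 31 Rothe cells):

[(1, 8, 0), (4, 3, 0), (4, 6, 1), (4, 8, 2), (6, 3, 1), (6, 6, 2), (9, 2, 1), (9, 5, 3)]


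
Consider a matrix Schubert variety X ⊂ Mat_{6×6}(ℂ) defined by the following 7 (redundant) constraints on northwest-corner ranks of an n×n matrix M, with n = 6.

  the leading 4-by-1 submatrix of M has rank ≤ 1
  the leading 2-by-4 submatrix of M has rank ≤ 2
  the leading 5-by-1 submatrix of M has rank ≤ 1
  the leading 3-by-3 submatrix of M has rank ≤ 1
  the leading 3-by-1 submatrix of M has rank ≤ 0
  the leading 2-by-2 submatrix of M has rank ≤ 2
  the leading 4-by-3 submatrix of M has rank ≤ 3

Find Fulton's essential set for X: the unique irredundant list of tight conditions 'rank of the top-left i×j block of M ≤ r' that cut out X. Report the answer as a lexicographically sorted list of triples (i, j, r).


Reconstructing r_w from the 7 given conditions:

  R[1]: 0  1  1  1  1  1
  R[2]: 0  1  1  2  2  2
  R[3]: 0  1  1  2  3  3
  R[4]: 1  2  2  3  4  4
  R[5]: 1  2  3  4  5  5
  R[6]: 1  2  3  4  5  6

the unique w with this rank table is (2, 4, 5, 1, 3, 6).

Rothe diagram D(w) (5 cells), 2 SE-corners (essential conditions):

[(3, 1, 0), (3, 3, 1)]


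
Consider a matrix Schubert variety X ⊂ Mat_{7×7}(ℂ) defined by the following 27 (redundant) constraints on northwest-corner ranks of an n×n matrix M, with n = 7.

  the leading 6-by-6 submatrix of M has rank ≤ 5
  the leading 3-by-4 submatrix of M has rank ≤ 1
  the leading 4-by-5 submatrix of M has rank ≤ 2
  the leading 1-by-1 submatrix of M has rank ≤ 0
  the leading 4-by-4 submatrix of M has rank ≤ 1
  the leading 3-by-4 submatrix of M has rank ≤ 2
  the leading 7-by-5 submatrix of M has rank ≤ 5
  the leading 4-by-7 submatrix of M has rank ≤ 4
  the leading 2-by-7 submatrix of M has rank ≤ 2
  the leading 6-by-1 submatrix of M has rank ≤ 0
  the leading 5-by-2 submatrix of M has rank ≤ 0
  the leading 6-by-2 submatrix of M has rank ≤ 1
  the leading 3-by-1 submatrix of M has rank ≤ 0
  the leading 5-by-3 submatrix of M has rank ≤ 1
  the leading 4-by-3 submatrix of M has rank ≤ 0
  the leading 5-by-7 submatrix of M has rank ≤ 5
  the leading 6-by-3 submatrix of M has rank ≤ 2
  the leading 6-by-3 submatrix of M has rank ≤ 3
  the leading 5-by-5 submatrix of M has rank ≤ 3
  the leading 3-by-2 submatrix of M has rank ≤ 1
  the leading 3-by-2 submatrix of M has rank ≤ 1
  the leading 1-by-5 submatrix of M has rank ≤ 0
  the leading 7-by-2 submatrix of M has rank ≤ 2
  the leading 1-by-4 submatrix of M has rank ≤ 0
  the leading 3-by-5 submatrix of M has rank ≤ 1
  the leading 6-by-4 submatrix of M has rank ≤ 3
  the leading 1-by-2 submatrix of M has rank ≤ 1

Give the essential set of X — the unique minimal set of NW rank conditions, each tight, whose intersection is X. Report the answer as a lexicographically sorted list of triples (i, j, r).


Computing R[i][j] = min implied NW-rank bound (n=7, 27 conditions):

  R[1]: 0, 0, 0, 0, 0, 1, 1
  R[2]: 0, 0, 0, 1, 1, 2, 2
  R[3]: 0, 0, 0, 1, 1, 2, 3
  R[4]: 0, 0, 0, 1, 2, 3, 4
  R[5]: 0, 0, 1, 2, 3, 4, 5
  R[6]: 0, 1, 2, 3, 4, 5, 6
  R[7]: 1, 2, 3, 4, 5, 6, 7

giving w = (6, 4, 7, 5, 3, 2, 1) via Δ²R.

ℓ(w)=18; the 5 essential cells (i,j,r):

[(1, 5, 0), (3, 5, 1), (4, 3, 0), (5, 2, 0), (6, 1, 0)]


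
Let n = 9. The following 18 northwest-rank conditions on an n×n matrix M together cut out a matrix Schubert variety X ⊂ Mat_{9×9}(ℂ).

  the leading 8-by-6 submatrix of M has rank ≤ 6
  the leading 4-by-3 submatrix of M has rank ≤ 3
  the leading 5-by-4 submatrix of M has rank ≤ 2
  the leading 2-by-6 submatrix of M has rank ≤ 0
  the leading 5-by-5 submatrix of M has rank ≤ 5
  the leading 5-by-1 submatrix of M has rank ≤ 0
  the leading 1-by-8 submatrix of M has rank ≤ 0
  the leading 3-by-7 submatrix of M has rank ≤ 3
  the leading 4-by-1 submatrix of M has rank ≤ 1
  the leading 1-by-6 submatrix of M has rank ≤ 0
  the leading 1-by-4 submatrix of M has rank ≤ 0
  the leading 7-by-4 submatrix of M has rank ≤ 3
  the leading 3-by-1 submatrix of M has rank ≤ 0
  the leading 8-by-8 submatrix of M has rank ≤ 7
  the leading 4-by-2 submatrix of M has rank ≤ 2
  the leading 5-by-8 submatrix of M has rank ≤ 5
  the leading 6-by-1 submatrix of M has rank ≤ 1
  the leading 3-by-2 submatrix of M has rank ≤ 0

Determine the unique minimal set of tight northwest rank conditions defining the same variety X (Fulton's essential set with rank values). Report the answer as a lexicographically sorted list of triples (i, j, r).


Recovering R(i,j) via the rank-extension bound from the 18 conditions:

  0, 0, 0, 0, 0, 0, 0, 0, 1
  0, 0, 0, 0, 0, 0, 1, 1, 2
  0, 0, 1, 1, 1, 1, 2, 2, 3
  0, 1, 2, 2, 2, 2, 3, 3, 4
  0, 1, 2, 2, 3, 3, 4, 4, 5
  1, 2, 3, 3, 4, 4, 5, 5, 6
  1, 2, 3, 3, 4, 5, 6, 6, 7
  1, 2, 3, 4, 5, 6, 7, 7, 8
  1, 2, 3, 4, 5, 6, 7, 8, 9

reading off 1-entries of Δ²R: w = (9, 7, 3, 2, 5, 1, 6, 4, 8).

D(w) has 20 cells with 6 SE-corners; essential set:

[(1, 8, 0), (2, 6, 0), (3, 2, 0), (5, 1, 0), (5, 4, 2), (7, 4, 3)]


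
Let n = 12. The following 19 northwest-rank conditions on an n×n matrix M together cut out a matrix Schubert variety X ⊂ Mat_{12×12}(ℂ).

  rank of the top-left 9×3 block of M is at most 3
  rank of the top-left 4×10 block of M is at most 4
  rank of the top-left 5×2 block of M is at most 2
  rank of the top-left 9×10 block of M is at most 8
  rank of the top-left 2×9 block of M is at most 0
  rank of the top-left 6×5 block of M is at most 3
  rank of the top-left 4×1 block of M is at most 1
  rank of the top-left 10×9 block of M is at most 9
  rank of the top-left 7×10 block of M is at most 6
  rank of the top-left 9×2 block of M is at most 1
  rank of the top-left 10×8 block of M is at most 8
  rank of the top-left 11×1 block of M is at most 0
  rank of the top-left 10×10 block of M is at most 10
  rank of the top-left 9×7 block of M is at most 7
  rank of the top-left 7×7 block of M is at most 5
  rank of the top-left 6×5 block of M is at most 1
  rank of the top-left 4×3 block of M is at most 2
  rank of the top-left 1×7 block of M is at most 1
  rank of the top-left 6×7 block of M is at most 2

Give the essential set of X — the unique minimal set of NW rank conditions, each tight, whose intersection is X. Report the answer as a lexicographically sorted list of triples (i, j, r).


Recovering R(i,j) via the rank-extension bound from the 19 conditions:

  i=1: 0, 0, 0, 0, 0, 0, 0, 0, 0, 1, 1, 1
  i=2: 0, 0, 0, 0, 0, 0, 0, 0, 0, 1, 2, 2
  i=3: 0, 1, 1, 1, 1, 1, 1, 1, 1, 2, 3, 3
  i=4: 0, 1, 1, 1, 1, 2, 2, 2, 2, 3, 4, 4
  i=5: 0, 1, 1, 1, 1, 2, 2, 3, 3, 4, 5, 5
  i=6: 0, 1, 1, 1, 1, 2, 2, 3, 4, 5, 6, 6
  i=7: 0, 1, 2, 2, 2, 3, 3, 4, 5, 6, 7, 7
  i=8: 0, 1, 2, 3, 3, 4, 4, 5, 6, 7, 8, 8
  i=9: 0, 1, 2, 3, 4, 5, 5, 6, 7, 8, 9, 9
  i=10: 0, 1, 2, 3, 4, 5, 6, 7, 8, 9, 10, 10
  i=11: 0, 1, 2, 3, 4, 5, 6, 7, 8, 9, 10, 11
  i=12: 1, 2, 3, 4, 5, 6, 7, 8, 9, 10, 11, 12

so w = (10, 11, 2, 6, 8, 9, 3, 4, 5, 7, 12, 1).

ℓ(w)=38; the 4 essential cells (i,j,r):

[(2, 9, 0), (6, 5, 1), (6, 7, 2), (11, 1, 0)]


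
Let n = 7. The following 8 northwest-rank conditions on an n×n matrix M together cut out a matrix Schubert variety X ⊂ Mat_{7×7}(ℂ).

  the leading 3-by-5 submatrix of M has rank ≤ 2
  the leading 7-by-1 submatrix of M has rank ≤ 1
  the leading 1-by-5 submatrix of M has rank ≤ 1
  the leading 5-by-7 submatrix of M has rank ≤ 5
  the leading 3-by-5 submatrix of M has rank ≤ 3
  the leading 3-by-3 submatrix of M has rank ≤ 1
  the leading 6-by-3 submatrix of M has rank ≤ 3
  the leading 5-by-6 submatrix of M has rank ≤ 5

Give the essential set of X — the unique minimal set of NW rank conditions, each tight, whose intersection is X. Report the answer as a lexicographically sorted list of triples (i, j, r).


Propagating the 8 rank bounds to every northwest block:

  1 1 1 1 1 1 1
  1 1 1 2 2 2 2
  1 1 1 2 2 3 3
  1 2 2 3 3 4 4
  1 2 3 4 4 5 5
  1 2 3 4 5 6 6
  1 2 3 4 5 6 7

reading off 1-entries of Δ²R: w = (1, 4, 6, 2, 3, 5, 7).

Rothe diagram D(w) (5 cells), 2 SE-corners (essential conditions):

[(3, 3, 1), (3, 5, 2)]


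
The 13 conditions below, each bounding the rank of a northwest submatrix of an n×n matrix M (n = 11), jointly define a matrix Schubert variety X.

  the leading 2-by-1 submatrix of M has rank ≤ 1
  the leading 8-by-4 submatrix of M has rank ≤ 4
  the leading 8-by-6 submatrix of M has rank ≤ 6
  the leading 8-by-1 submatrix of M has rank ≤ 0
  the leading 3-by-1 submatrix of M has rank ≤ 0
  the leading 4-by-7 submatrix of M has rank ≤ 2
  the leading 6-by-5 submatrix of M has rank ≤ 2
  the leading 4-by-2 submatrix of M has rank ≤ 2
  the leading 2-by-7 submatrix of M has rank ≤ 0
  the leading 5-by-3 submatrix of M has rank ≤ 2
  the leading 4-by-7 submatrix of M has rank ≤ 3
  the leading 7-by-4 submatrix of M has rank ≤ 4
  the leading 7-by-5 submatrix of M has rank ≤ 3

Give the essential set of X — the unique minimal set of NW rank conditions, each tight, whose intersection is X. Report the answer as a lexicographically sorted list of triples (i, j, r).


Computing R[i][j] = min implied NW-rank bound (n=11, 13 conditions):

  R[1]: 0  0  0  0  0  0  0  1  1  1  1
  R[2]: 0  0  0  0  0  0  0  1  2  2  2
  R[3]: 0  1  1  1  1  1  1  2  3  3  3
  R[4]: 0  1  2  2  2  2  2  3  4  4  4
  R[5]: 0  1  2  2  2  3  3  4  5  5  5
  R[6]: 0  1  2  2  2  3  4  5  6  6  6
  R[7]: 0  1  2  3  3  4  5  6  7  7  7
  R[8]: 0  1  2  3  4  5  6  7  8  8  8
  R[9]: 1  2  3  4  5  6  7  8  9  9  9
  R[10]: 1  2  3  4  5  6  7  8  9  10  10
  R[11]: 1  2  3  4  5  6  7  8  9  10  11

so w = (8, 9, 2, 3, 6, 7, 4, 5, 1, 10, 11).

Fulton essential set (3 of the 24 Rothe cells):

[(2, 7, 0), (6, 5, 2), (8, 1, 0)]


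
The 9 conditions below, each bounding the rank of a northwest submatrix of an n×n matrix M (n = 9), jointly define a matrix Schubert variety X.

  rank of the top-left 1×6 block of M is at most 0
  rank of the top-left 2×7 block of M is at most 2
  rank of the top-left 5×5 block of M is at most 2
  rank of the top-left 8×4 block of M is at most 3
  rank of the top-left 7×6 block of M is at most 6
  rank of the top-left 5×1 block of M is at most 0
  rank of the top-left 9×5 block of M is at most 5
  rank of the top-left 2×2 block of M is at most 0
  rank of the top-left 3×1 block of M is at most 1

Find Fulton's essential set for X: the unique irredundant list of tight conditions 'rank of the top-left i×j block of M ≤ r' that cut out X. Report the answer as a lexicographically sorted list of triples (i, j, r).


Computing R[i][j] = min implied NW-rank bound (n=9, 9 conditions):

  i=1: 0  0  0  0  0  0  1  1  1
  i=2: 0  0  1  1  1  1  2  2  2
  i=3: 0  1  2  2  2  2  3  3  3
  i=4: 0  1  2  2  2  3  4  4  4
  i=5: 0  1  2  2  2  3  4  5  5
  i=6: 1  2  3  3  3  4  5  6  6
  i=7: 1  2  3  3  4  5  6  7  7
  i=8: 1  2  3  3  4  5  6  7  8
  i=9: 1  2  3  4  5  6  7  8  9

giving w = (7, 3, 2, 6, 8, 1, 5, 9, 4) via Δ²R.

5 SE-corners of the 17-cell Rothe diagram give Ess(w):

[(1, 6, 0), (2, 2, 0), (5, 1, 0), (5, 5, 2), (8, 4, 3)]


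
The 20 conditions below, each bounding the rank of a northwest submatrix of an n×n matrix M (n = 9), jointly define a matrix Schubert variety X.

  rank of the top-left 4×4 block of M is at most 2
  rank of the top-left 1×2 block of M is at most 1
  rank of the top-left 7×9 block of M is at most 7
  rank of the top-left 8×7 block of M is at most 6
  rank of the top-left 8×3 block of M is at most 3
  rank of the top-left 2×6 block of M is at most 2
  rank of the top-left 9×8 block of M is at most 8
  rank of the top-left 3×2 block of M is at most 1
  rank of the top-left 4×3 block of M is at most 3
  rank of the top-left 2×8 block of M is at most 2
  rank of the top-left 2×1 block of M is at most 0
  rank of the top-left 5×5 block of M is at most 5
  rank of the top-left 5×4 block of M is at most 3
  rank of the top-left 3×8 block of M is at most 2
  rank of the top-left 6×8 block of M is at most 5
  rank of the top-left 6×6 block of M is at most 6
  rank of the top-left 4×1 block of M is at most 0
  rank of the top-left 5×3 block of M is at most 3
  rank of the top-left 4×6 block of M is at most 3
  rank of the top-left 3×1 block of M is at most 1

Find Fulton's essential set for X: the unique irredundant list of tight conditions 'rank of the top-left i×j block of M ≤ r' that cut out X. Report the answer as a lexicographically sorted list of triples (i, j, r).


Computing R[i][j] = min implied NW-rank bound (n=9, 20 conditions):

  R[1]: 0 | 1 | 1 | 1 | 1 | 1 | 1 | 1 | 1
  R[2]: 0 | 1 | 2 | 2 | 2 | 2 | 2 | 2 | 2
  R[3]: 0 | 1 | 2 | 2 | 2 | 2 | 2 | 2 | 3
  R[4]: 0 | 1 | 2 | 2 | 3 | 3 | 3 | 3 | 4
  R[5]: 1 | 2 | 3 | 3 | 4 | 4 | 4 | 4 | 5
  R[6]: 1 | 2 | 3 | 4 | 5 | 5 | 5 | 5 | 6
  R[7]: 1 | 2 | 3 | 4 | 5 | 6 | 6 | 6 | 7
  R[8]: 1 | 2 | 3 | 4 | 5 | 6 | 6 | 7 | 8
  R[9]: 1 | 2 | 3 | 4 | 5 | 6 | 7 | 8 | 9

giving w = (2, 3, 9, 5, 1, 4, 6, 8, 7) via Δ²R.

Fulton essential set (4 of the 11 Rothe cells):

[(3, 8, 2), (4, 1, 0), (4, 4, 2), (8, 7, 6)]


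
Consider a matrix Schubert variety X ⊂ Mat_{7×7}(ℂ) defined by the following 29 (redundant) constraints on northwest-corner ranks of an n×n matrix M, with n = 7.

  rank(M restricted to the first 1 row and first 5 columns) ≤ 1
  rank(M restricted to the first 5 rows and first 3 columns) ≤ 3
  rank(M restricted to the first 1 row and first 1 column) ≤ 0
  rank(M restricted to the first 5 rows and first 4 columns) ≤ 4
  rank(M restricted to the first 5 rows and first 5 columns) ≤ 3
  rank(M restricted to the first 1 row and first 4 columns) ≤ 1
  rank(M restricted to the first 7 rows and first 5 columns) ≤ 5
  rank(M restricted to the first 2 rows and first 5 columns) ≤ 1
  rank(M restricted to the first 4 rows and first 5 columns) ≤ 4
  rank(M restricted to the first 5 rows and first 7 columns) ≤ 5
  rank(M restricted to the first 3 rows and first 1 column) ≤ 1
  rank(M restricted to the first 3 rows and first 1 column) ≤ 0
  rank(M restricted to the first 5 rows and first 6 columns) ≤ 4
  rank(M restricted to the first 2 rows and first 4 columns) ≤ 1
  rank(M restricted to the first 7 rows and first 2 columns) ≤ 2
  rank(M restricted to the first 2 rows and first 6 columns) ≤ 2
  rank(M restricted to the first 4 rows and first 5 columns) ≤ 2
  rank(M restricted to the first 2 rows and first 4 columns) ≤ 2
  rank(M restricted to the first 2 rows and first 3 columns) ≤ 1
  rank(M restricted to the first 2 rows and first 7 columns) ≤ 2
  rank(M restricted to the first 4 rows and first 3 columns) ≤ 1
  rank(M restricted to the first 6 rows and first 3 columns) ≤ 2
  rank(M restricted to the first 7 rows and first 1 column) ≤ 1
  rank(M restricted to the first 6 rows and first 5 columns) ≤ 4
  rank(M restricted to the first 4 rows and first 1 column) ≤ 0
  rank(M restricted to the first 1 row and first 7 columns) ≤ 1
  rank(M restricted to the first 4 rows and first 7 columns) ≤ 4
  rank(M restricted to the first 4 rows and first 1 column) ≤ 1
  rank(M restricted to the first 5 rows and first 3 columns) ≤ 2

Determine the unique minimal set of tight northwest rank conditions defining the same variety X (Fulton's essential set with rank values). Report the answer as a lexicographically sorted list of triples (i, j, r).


Propagating the 29 rank bounds to every northwest block:

  R[1]: 0  1  1  1  1  1  1
  R[2]: 0  1  1  1  1  2  2
  R[3]: 0  1  1  2  2  3  3
  R[4]: 0  1  1  2  2  3  4
  R[5]: 1  2  2  3  3  4  5
  R[6]: 1  2  2  3  4  5  6
  R[7]: 1  2  3  4  5  6  7

reading off 1-entries of Δ²R: w = (2, 6, 4, 7, 1, 5, 3).

D(w) has 11 cells with 5 SE-corners; essential set:

[(2, 5, 1), (4, 1, 0), (4, 3, 1), (4, 5, 2), (6, 3, 2)]


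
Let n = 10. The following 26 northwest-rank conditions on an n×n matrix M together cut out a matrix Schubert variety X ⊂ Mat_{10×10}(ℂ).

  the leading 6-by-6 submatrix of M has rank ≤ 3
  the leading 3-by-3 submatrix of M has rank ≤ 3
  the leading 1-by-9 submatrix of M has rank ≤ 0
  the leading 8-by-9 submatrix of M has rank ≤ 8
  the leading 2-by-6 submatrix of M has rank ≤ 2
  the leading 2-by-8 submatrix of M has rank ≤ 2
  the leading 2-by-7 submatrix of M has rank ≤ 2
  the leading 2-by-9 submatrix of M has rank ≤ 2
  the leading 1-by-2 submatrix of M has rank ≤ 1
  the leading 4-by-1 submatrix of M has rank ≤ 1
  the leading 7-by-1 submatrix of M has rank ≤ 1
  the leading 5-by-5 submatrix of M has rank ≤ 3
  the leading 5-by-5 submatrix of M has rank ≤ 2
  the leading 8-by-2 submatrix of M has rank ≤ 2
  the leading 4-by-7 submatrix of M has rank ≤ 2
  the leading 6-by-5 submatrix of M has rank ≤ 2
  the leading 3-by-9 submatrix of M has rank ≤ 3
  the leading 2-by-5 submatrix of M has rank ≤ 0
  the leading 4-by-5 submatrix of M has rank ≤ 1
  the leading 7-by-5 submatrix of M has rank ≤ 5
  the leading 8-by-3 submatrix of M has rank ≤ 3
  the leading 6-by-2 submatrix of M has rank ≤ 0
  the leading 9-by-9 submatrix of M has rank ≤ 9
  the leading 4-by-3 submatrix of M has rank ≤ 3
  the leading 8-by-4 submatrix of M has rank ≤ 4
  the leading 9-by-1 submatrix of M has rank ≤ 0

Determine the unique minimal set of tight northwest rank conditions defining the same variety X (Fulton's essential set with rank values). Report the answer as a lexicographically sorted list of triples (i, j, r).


Reconstructing r_w from the 26 given conditions:

  0  0  0  0  0  0  0  0  0  1
  0  0  0  0  0  1  1  1  1  2
  0  0  1  1  1  2  2  2  2  3
  0  0  1  1  1  2  2  3  3  4
  0  0  1  2  2  3  3  4  4  5
  0  0  1  2  2  3  4  5  5  6
  0  1  2  3  3  4  5  6  6  7
  0  1  2  3  4  5  6  7  7  8
  0  1  2  3  4  5  6  7  8  9
  1  2  3  4  5  6  7  8  9  10

giving w = (10, 6, 3, 8, 4, 7, 2, 5, 9, 1) via Δ²R.

Fulton essential set (7 of the 29 Rothe cells):

[(1, 9, 0), (2, 5, 0), (4, 5, 1), (4, 7, 2), (6, 2, 0), (6, 5, 2), (9, 1, 0)]


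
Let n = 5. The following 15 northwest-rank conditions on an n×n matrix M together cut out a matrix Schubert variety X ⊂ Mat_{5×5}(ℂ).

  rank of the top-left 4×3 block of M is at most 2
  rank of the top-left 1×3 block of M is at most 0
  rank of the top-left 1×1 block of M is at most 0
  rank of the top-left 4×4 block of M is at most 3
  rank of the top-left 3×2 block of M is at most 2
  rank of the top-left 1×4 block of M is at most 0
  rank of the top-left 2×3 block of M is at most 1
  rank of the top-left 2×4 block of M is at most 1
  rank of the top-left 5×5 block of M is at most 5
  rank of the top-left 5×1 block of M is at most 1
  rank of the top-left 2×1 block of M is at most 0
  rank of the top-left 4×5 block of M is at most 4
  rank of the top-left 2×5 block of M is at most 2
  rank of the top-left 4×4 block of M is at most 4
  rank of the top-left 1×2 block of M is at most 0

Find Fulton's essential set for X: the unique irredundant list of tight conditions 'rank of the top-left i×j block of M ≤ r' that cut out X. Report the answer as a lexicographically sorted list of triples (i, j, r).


Reconstructing r_w from the 15 given conditions:

  row 1: 0, 0, 0, 0, 1
  row 2: 0, 1, 1, 1, 2
  row 3: 1, 2, 2, 2, 3
  row 4: 1, 2, 2, 3, 4
  row 5: 1, 2, 3, 4, 5

hence w(1..5) = (5, 2, 1, 4, 3).

ℓ(w)=6; the 3 essential cells (i,j,r):

[(1, 4, 0), (2, 1, 0), (4, 3, 2)]


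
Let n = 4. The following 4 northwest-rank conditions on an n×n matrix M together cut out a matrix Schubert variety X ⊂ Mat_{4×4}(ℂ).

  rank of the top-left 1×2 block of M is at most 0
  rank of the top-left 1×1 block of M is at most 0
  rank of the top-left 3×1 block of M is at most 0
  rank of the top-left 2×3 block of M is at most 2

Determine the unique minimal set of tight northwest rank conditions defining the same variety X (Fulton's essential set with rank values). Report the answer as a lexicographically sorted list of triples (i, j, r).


Recovering R(i,j) via the rank-extension bound from the 4 conditions:

  0 | 0 | 1 | 1
  0 | 1 | 2 | 2
  0 | 1 | 2 | 3
  1 | 2 | 3 | 4

giving w = (3, 2, 4, 1) via Δ²R.

Rothe diagram D(w) (4 cells), 2 SE-corners (essential conditions):

[(1, 2, 0), (3, 1, 0)]


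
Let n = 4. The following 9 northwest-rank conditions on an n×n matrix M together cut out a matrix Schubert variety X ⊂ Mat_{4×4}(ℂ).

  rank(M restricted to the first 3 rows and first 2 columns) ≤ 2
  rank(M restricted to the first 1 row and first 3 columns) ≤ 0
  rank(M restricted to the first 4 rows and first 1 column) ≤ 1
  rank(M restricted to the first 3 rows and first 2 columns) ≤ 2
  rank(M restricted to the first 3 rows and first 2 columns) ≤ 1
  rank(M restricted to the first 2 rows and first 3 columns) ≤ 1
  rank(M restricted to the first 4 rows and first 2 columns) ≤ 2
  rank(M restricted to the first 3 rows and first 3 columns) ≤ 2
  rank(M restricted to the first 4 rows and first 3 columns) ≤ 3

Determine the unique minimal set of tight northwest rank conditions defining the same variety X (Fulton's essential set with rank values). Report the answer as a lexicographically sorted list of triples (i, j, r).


Recovering R(i,j) via the rank-extension bound from the 9 conditions:

  0 0 0 1
  1 1 1 2
  1 1 2 3
  1 2 3 4

second differences of R give the permutation w = (4, 1, 3, 2).

|D(w)|=4, |Ess(w)|=2:

[(1, 3, 0), (3, 2, 1)]


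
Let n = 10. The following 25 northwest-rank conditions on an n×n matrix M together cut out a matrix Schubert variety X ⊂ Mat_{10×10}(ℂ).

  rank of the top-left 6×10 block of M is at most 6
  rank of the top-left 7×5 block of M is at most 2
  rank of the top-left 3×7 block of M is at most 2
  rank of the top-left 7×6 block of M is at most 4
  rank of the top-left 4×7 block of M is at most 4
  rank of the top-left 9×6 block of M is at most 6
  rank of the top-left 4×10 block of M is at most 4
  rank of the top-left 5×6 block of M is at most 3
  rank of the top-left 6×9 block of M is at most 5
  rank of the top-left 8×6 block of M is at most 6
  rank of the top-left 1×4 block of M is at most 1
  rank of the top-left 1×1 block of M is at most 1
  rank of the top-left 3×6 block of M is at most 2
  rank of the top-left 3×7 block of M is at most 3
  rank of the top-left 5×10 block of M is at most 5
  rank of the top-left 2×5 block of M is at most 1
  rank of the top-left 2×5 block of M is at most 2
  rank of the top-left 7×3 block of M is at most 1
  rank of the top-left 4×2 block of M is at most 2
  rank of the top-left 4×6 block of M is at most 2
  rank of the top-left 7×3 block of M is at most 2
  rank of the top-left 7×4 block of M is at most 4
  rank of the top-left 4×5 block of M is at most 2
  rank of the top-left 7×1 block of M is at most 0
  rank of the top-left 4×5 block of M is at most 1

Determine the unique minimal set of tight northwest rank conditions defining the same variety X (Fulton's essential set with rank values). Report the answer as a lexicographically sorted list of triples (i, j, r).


Computing R[i][j] = min implied NW-rank bound (n=10, 25 conditions):

  i=1: 0 1 1 1 1 1 1 1 1 1
  i=2: 0 1 1 1 1 2 2 2 2 2
  i=3: 0 1 1 1 1 2 2 3 3 3
  i=4: 0 1 1 1 1 2 3 4 4 4
  i=5: 0 1 1 2 2 3 4 5 5 5
  i=6: 0 1 1 2 2 3 4 5 5 6
  i=7: 0 1 1 2 2 3 4 5 6 7
  i=8: 1 2 2 3 3 4 5 6 7 8
  i=9: 1 2 3 4 4 5 6 7 8 9
  i=10: 1 2 3 4 5 6 7 8 9 10

hence w(1..10) = (2, 6, 8, 7, 4, 10, 9, 1, 3, 5).

|D(w)|=23, |Ess(w)|=6:

[(3, 7, 2), (4, 5, 1), (6, 9, 5), (7, 1, 0), (7, 3, 1), (7, 5, 2)]


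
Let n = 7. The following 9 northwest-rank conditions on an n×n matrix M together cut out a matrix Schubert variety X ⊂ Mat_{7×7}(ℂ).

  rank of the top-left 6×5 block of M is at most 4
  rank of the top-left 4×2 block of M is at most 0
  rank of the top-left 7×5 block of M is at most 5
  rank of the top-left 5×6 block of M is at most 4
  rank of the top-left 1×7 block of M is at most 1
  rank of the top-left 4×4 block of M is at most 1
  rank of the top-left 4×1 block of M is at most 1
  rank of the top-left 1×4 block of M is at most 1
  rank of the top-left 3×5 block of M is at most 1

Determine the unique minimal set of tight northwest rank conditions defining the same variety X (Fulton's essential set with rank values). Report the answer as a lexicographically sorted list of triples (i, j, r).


The tightest implied rank at each (i,j), from the 9 conditions:

  row 1: 0, 0, 1, 1, 1, 1, 1
  row 2: 0, 0, 1, 1, 1, 2, 2
  row 3: 0, 0, 1, 1, 1, 2, 3
  row 4: 0, 0, 1, 1, 2, 3, 4
  row 5: 1, 1, 2, 2, 3, 4, 5
  row 6: 1, 2, 3, 3, 4, 5, 6
  row 7: 1, 2, 3, 4, 5, 6, 7

reading off 1-entries of Δ²R: w = (3, 6, 7, 5, 1, 2, 4).

Rothe diagram D(w) (13 cells), 3 SE-corners (essential conditions):

[(3, 5, 1), (4, 2, 0), (4, 4, 1)]


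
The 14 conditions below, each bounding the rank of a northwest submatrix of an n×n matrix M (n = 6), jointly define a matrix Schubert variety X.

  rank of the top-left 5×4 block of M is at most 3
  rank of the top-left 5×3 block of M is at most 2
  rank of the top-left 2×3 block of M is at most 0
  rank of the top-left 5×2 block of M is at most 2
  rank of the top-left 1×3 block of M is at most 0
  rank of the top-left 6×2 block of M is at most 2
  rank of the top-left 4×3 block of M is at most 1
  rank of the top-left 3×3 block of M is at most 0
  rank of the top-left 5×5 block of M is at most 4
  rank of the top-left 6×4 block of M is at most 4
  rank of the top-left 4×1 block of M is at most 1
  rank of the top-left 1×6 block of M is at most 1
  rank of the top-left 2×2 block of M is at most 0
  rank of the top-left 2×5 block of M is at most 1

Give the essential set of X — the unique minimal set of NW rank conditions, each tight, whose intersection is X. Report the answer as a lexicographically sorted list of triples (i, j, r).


Computing R[i][j] = min implied NW-rank bound (n=6, 14 conditions):

  R[1]: 0, 0, 0, 1, 1, 1
  R[2]: 0, 0, 0, 1, 1, 2
  R[3]: 0, 0, 0, 1, 2, 3
  R[4]: 1, 1, 1, 2, 3, 4
  R[5]: 1, 2, 2, 3, 4, 5
  R[6]: 1, 2, 3, 4, 5, 6

hence w(1..6) = (4, 6, 5, 1, 2, 3).

Fulton essential set (2 of the 10 Rothe cells):

[(2, 5, 1), (3, 3, 0)]


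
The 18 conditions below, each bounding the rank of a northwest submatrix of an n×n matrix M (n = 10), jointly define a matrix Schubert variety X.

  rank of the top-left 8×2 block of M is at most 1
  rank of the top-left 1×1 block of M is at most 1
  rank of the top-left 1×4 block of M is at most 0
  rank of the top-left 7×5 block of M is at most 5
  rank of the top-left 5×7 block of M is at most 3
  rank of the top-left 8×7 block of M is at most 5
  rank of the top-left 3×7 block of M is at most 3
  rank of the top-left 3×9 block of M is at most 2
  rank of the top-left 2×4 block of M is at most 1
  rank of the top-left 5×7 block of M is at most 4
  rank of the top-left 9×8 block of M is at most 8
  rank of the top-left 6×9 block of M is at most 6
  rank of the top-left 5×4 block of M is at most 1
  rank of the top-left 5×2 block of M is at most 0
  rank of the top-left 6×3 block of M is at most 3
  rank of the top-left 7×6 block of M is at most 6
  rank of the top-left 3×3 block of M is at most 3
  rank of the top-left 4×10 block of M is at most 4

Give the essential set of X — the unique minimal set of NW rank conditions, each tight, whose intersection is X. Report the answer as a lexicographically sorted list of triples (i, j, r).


Reconstructing r_w from the 18 given conditions:

  R[1]: 0 | 0 | 0 | 0 | 1 | 1 | 1 | 1 | 1 | 1
  R[2]: 0 | 0 | 1 | 1 | 2 | 2 | 2 | 2 | 2 | 2
  R[3]: 0 | 0 | 1 | 1 | 2 | 2 | 2 | 2 | 2 | 3
  R[4]: 0 | 0 | 1 | 1 | 2 | 3 | 3 | 3 | 3 | 4
  R[5]: 0 | 0 | 1 | 1 | 2 | 3 | 3 | 4 | 4 | 5
  R[6]: 1 | 1 | 2 | 2 | 3 | 4 | 4 | 5 | 5 | 6
  R[7]: 1 | 1 | 2 | 3 | 4 | 5 | 5 | 6 | 6 | 7
  R[8]: 1 | 1 | 2 | 3 | 4 | 5 | 5 | 6 | 7 | 8
  R[9]: 1 | 2 | 3 | 4 | 5 | 6 | 6 | 7 | 8 | 9
  R[10]: 1 | 2 | 3 | 4 | 5 | 6 | 7 | 8 | 9 | 10

hence w(1..10) = (5, 3, 10, 6, 8, 1, 4, 9, 2, 7).

|D(w)|=23, |Ess(w)|=7:

[(1, 4, 0), (3, 9, 2), (5, 2, 0), (5, 4, 1), (5, 7, 3), (8, 2, 1), (8, 7, 5)]


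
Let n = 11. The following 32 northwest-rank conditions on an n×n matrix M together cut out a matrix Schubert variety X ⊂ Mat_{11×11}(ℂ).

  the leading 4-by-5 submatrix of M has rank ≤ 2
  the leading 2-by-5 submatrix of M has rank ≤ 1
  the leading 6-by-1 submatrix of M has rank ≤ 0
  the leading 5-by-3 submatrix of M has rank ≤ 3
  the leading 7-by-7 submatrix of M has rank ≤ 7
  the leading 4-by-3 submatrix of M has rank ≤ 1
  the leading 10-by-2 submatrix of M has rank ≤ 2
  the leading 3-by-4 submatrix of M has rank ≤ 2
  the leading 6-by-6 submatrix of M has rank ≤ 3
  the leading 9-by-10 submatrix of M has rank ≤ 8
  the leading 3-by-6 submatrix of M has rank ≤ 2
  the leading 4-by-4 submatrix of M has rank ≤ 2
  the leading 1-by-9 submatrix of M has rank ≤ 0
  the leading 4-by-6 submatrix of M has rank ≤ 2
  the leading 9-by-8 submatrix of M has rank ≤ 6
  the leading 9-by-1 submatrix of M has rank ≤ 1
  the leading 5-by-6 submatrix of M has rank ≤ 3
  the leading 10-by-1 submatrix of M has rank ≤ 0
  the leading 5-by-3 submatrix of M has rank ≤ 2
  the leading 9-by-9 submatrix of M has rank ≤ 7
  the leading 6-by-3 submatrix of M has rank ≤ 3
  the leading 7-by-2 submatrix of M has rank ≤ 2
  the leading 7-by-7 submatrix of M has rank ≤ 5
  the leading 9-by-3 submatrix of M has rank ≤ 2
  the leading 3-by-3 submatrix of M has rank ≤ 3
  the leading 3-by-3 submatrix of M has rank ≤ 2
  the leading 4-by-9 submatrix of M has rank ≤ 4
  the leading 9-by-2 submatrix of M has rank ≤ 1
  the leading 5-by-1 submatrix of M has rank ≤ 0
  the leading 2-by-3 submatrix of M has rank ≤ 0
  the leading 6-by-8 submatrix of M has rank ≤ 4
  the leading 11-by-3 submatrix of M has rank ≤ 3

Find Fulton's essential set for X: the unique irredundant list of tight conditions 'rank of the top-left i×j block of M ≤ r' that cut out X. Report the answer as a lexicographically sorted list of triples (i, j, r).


Computing R[i][j] = min implied NW-rank bound (n=11, 32 conditions):

  row 1: 0, 0, 0, 0, 0, 0, 0, 0, 0, 1, 1
  row 2: 0, 0, 0, 1, 1, 1, 1, 1, 1, 2, 2
  row 3: 0, 1, 1, 2, 2, 2, 2, 2, 2, 3, 3
  row 4: 0, 1, 1, 2, 2, 2, 3, 3, 3, 4, 4
  row 5: 0, 1, 2, 3, 3, 3, 4, 4, 4, 5, 5
  row 6: 0, 1, 2, 3, 3, 3, 4, 4, 5, 6, 6
  row 7: 0, 1, 2, 3, 4, 4, 5, 5, 6, 7, 7
  row 8: 0, 1, 2, 3, 4, 5, 6, 6, 7, 8, 8
  row 9: 0, 1, 2, 3, 4, 5, 6, 6, 7, 8, 9
  row 10: 0, 1, 2, 3, 4, 5, 6, 7, 8, 9, 10
  row 11: 1, 2, 3, 4, 5, 6, 7, 8, 9, 10, 11

so w = (10, 4, 2, 7, 3, 9, 5, 6, 11, 8, 1).

D(w) has 27 cells with 8 SE-corners; essential set:

[(1, 9, 0), (2, 3, 0), (4, 3, 1), (4, 6, 2), (6, 6, 3), (6, 8, 4), (9, 8, 6), (10, 1, 0)]


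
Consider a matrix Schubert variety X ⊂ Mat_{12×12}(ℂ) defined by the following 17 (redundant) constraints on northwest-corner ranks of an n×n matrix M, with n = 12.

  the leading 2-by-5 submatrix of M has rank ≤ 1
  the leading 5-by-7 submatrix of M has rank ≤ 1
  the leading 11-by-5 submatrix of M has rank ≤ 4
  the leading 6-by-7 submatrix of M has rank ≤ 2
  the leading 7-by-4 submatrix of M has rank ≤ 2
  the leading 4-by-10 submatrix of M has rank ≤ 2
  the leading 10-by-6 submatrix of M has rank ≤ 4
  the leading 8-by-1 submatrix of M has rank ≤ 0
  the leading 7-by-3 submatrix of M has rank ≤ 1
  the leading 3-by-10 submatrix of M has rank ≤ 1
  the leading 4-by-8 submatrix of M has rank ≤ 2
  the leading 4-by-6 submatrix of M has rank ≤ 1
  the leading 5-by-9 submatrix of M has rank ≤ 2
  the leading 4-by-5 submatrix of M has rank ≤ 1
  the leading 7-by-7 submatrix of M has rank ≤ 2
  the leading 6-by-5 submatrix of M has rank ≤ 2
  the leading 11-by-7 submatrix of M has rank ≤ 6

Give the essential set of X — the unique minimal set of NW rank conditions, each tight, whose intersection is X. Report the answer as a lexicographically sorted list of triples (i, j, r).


Recovering R(i,j) via the rank-extension bound from the 17 conditions:

  i=1: 0, 1, 1, 1, 1, 1, 1, 1, 1, 1, 1, 1
  i=2: 0, 1, 1, 1, 1, 1, 1, 1, 1, 1, 2, 2
  i=3: 0, 1, 1, 1, 1, 1, 1, 1, 1, 1, 2, 3
  i=4: 0, 1, 1, 1, 1, 1, 1, 2, 2, 2, 3, 4
  i=5: 0, 1, 1, 1, 1, 1, 1, 2, 2, 3, 4, 5
  i=6: 0, 1, 1, 2, 2, 2, 2, 3, 3, 4, 5, 6
  i=7: 0, 1, 1, 2, 2, 2, 2, 3, 4, 5, 6, 7
  i=8: 0, 1, 2, 3, 3, 3, 3, 4, 5, 6, 7, 8
  i=9: 1, 2, 3, 4, 4, 4, 4, 5, 6, 7, 8, 9
  i=10: 1, 2, 3, 4, 4, 4, 5, 6, 7, 8, 9, 10
  i=11: 1, 2, 3, 4, 4, 5, 6, 7, 8, 9, 10, 11
  i=12: 1, 2, 3, 4, 5, 6, 7, 8, 9, 10, 11, 12

second differences of R give the permutation w = (2, 11, 12, 8, 10, 4, 9, 3, 1, 7, 6, 5).

|D(w)|=43, |Ess(w)|=8:

[(3, 10, 1), (5, 7, 1), (5, 9, 2), (7, 3, 1), (7, 7, 2), (8, 1, 0), (10, 6, 4), (11, 5, 4)]


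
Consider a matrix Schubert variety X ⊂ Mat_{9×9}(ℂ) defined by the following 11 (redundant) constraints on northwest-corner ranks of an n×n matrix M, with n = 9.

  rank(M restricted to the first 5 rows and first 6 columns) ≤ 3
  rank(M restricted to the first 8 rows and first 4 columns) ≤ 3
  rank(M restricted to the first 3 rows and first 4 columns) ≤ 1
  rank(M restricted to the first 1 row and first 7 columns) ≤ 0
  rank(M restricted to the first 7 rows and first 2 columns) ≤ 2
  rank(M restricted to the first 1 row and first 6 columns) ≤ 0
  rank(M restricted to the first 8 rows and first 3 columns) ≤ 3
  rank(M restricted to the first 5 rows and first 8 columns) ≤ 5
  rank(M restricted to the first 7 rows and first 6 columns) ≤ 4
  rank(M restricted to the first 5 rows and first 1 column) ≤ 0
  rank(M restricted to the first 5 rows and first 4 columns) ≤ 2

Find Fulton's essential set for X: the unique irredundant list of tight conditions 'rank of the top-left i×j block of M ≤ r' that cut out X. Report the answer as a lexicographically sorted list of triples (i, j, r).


Propagating the 11 rank bounds to every northwest block:

  0, 0, 0, 0, 0, 0, 0, 1, 1
  0, 1, 1, 1, 1, 1, 1, 2, 2
  0, 1, 1, 1, 2, 2, 2, 3, 3
  0, 1, 2, 2, 3, 3, 3, 4, 4
  0, 1, 2, 2, 3, 3, 4, 5, 5
  1, 2, 3, 3, 4, 4, 5, 6, 6
  1, 2, 3, 3, 4, 4, 5, 6, 7
  1, 2, 3, 3, 4, 5, 6, 7, 8
  1, 2, 3, 4, 5, 6, 7, 8, 9

giving w = (8, 2, 5, 3, 7, 1, 9, 6, 4) via Δ²R.

|D(w)|=18, |Ess(w)|=7:

[(1, 7, 0), (3, 4, 1), (5, 1, 0), (5, 4, 2), (5, 6, 3), (7, 6, 4), (8, 4, 3)]


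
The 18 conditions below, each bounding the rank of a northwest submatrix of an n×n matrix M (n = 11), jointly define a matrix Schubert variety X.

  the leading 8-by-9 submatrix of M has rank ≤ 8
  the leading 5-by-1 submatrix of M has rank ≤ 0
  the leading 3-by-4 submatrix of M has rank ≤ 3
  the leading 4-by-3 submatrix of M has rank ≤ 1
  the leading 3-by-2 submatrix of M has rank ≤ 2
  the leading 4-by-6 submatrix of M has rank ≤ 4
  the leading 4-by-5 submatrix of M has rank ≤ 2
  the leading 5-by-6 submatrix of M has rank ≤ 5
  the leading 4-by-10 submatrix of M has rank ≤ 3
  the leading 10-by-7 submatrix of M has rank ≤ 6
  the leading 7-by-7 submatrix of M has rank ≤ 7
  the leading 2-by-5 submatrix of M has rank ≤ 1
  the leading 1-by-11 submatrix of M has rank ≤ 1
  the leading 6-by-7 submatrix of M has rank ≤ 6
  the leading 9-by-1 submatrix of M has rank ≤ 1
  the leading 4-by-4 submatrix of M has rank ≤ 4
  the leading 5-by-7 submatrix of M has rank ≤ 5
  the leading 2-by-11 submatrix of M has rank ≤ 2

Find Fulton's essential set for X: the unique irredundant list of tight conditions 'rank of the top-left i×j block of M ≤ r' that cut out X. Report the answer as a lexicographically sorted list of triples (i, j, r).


The tightest implied rank at each (i,j), from the 18 conditions:

  0, 1, 1, 1, 1, 1, 1, 1, 1, 1, 1
  0, 1, 1, 1, 1, 2, 2, 2, 2, 2, 2
  0, 1, 1, 2, 2, 3, 3, 3, 3, 3, 3
  0, 1, 1, 2, 2, 3, 3, 3, 3, 3, 4
  0, 1, 2, 3, 3, 4, 4, 4, 4, 4, 5
  1, 2, 3, 4, 4, 5, 5, 5, 5, 5, 6
  1, 2, 3, 4, 5, 6, 6, 6, 6, 6, 7
  1, 2, 3, 4, 5, 6, 6, 7, 7, 7, 8
  1, 2, 3, 4, 5, 6, 6, 7, 8, 8, 9
  1, 2, 3, 4, 5, 6, 6, 7, 8, 9, 10
  1, 2, 3, 4, 5, 6, 7, 8, 9, 10, 11

second differences of R give the permutation w = (2, 6, 4, 11, 3, 1, 5, 8, 9, 10, 7).

Fulton essential set (6 of the 18 Rothe cells):

[(2, 5, 1), (4, 3, 1), (4, 5, 2), (4, 10, 3), (5, 1, 0), (10, 7, 6)]
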